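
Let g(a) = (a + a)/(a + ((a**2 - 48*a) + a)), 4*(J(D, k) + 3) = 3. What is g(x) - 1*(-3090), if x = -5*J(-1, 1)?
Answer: 429502/139 ≈ 3089.9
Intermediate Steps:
J(D, k) = -9/4 (J(D, k) = -3 + (1/4)*3 = -3 + 3/4 = -9/4)
x = 45/4 (x = -5*(-9/4) = 45/4 ≈ 11.250)
g(a) = 2*a/(a**2 - 46*a) (g(a) = (2*a)/(a + (a**2 - 47*a)) = (2*a)/(a**2 - 46*a) = 2*a/(a**2 - 46*a))
g(x) - 1*(-3090) = 2/(-46 + 45/4) - 1*(-3090) = 2/(-139/4) + 3090 = 2*(-4/139) + 3090 = -8/139 + 3090 = 429502/139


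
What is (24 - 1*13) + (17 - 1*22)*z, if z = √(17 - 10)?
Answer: 11 - 5*√7 ≈ -2.2288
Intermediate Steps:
z = √7 ≈ 2.6458
(24 - 1*13) + (17 - 1*22)*z = (24 - 1*13) + (17 - 1*22)*√7 = (24 - 13) + (17 - 22)*√7 = 11 - 5*√7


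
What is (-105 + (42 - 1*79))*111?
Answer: -15762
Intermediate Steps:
(-105 + (42 - 1*79))*111 = (-105 + (42 - 79))*111 = (-105 - 37)*111 = -142*111 = -15762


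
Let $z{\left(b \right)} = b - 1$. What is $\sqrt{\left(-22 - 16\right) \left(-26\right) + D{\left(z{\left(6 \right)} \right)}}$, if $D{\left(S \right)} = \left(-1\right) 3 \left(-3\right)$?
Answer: $\sqrt{997} \approx 31.575$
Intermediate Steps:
$z{\left(b \right)} = -1 + b$
$D{\left(S \right)} = 9$ ($D{\left(S \right)} = \left(-3\right) \left(-3\right) = 9$)
$\sqrt{\left(-22 - 16\right) \left(-26\right) + D{\left(z{\left(6 \right)} \right)}} = \sqrt{\left(-22 - 16\right) \left(-26\right) + 9} = \sqrt{\left(-38\right) \left(-26\right) + 9} = \sqrt{988 + 9} = \sqrt{997}$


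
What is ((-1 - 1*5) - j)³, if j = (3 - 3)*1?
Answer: -216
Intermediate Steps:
j = 0 (j = 0*1 = 0)
((-1 - 1*5) - j)³ = ((-1 - 1*5) - 1*0)³ = ((-1 - 5) + 0)³ = (-6 + 0)³ = (-6)³ = -216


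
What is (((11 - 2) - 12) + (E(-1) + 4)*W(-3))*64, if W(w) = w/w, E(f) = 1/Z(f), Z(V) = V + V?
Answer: 32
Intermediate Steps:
Z(V) = 2*V
E(f) = 1/(2*f)
W(w) = 1
(((11 - 2) - 12) + (E(-1) + 4)*W(-3))*64 = (((11 - 2) - 12) + ((½)/(-1) + 4)*1)*64 = ((9 - 12) + ((½)*(-1) + 4)*1)*64 = (-3 + (-½ + 4)*1)*64 = (-3 + (7/2)*1)*64 = (-3 + 7/2)*64 = (½)*64 = 32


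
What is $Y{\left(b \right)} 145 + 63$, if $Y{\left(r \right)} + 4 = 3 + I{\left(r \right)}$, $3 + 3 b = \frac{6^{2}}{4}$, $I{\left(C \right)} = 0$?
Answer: $-82$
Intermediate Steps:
$b = 2$ ($b = -1 + \frac{6^{2} \cdot \frac{1}{4}}{3} = -1 + \frac{36 \cdot \frac{1}{4}}{3} = -1 + \frac{1}{3} \cdot 9 = -1 + 3 = 2$)
$Y{\left(r \right)} = -1$ ($Y{\left(r \right)} = -4 + \left(3 + 0\right) = -4 + 3 = -1$)
$Y{\left(b \right)} 145 + 63 = \left(-1\right) 145 + 63 = -145 + 63 = -82$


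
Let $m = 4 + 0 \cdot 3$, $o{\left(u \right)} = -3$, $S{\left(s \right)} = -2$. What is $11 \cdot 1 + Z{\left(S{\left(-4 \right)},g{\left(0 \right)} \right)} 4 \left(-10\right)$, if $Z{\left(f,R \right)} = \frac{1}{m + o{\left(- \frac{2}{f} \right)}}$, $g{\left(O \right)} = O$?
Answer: $-29$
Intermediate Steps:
$m = 4$ ($m = 4 + 0 = 4$)
$Z{\left(f,R \right)} = 1$ ($Z{\left(f,R \right)} = \frac{1}{4 - 3} = 1^{-1} = 1$)
$11 \cdot 1 + Z{\left(S{\left(-4 \right)},g{\left(0 \right)} \right)} 4 \left(-10\right) = 11 \cdot 1 + 1 \cdot 4 \left(-10\right) = 11 + 1 \left(-40\right) = 11 - 40 = -29$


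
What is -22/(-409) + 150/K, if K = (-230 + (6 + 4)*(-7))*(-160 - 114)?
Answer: 12465/224132 ≈ 0.055615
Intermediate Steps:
K = 82200 (K = (-230 + 10*(-7))*(-274) = (-230 - 70)*(-274) = -300*(-274) = 82200)
-22/(-409) + 150/K = -22/(-409) + 150/82200 = -22*(-1/409) + 150*(1/82200) = 22/409 + 1/548 = 12465/224132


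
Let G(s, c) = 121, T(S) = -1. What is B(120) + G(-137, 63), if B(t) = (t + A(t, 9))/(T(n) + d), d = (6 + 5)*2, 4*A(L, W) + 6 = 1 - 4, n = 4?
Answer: 3545/28 ≈ 126.61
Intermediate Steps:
A(L, W) = -9/4 (A(L, W) = -3/2 + (1 - 4)/4 = -3/2 + (1/4)*(-3) = -3/2 - 3/4 = -9/4)
d = 22 (d = 11*2 = 22)
B(t) = -3/28 + t/21 (B(t) = (t - 9/4)/(-1 + 22) = (-9/4 + t)/21 = (-9/4 + t)*(1/21) = -3/28 + t/21)
B(120) + G(-137, 63) = (-3/28 + (1/21)*120) + 121 = (-3/28 + 40/7) + 121 = 157/28 + 121 = 3545/28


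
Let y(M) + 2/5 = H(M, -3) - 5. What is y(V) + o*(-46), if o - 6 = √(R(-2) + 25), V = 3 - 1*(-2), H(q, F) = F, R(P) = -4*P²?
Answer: -2112/5 ≈ -422.40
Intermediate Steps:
V = 5 (V = 3 + 2 = 5)
o = 9 (o = 6 + √(-4*(-2)² + 25) = 6 + √(-4*4 + 25) = 6 + √(-16 + 25) = 6 + √9 = 6 + 3 = 9)
y(M) = -42/5 (y(M) = -⅖ + (-3 - 5) = -⅖ - 8 = -42/5)
y(V) + o*(-46) = -42/5 + 9*(-46) = -42/5 - 414 = -2112/5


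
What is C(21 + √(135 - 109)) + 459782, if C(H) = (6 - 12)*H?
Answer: 459656 - 6*√26 ≈ 4.5963e+5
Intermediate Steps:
C(H) = -6*H
C(21 + √(135 - 109)) + 459782 = -6*(21 + √(135 - 109)) + 459782 = -6*(21 + √26) + 459782 = (-126 - 6*√26) + 459782 = 459656 - 6*√26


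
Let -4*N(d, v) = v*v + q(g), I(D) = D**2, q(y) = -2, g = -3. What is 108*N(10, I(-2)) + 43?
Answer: -335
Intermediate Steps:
N(d, v) = 1/2 - v**2/4 (N(d, v) = -(v*v - 2)/4 = -(v**2 - 2)/4 = -(-2 + v**2)/4 = 1/2 - v**2/4)
108*N(10, I(-2)) + 43 = 108*(1/2 - ((-2)**2)**2/4) + 43 = 108*(1/2 - 1/4*4**2) + 43 = 108*(1/2 - 1/4*16) + 43 = 108*(1/2 - 4) + 43 = 108*(-7/2) + 43 = -378 + 43 = -335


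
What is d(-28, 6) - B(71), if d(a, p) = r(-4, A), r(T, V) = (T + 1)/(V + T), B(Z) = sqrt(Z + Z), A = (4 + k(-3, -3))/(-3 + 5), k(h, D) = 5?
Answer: -6 - sqrt(142) ≈ -17.916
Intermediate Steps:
A = 9/2 (A = (4 + 5)/(-3 + 5) = 9/2 ≈ 4.5000)
B(Z) = sqrt(2)*sqrt(Z) (B(Z) = sqrt(2*Z) = sqrt(2)*sqrt(Z))
r(T, V) = (1 + T)/(T + V)
d(a, p) = -6 (d(a, p) = (1 - 4)/(-4 + 9/2) = -3/(1/2) = 2*(-3) = -6)
d(-28, 6) - B(71) = -6 - sqrt(2)*sqrt(71) = -6 - sqrt(142)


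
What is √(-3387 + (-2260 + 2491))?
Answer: 2*I*√789 ≈ 56.178*I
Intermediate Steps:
√(-3387 + (-2260 + 2491)) = √(-3387 + 231) = √(-3156) = 2*I*√789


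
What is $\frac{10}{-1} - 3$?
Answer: $-13$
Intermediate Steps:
$\frac{10}{-1} - 3 = 10 \left(-1\right) - 3 = -10 - 3 = -13$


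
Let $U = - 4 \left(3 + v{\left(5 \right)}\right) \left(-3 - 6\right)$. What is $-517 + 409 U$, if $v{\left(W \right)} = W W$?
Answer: $411755$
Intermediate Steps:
$v{\left(W \right)} = W^{2}$
$U = 1008$ ($U = - 4 \left(3 + 5^{2}\right) \left(-3 - 6\right) = - 4 \left(3 + 25\right) \left(-9\right) = \left(-4\right) 28 \left(-9\right) = \left(-112\right) \left(-9\right) = 1008$)
$-517 + 409 U = -517 + 409 \cdot 1008 = -517 + 412272 = 411755$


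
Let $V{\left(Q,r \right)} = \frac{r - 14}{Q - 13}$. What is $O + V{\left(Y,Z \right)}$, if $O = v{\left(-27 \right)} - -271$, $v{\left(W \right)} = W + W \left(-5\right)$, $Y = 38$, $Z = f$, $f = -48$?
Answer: $\frac{9413}{25} \approx 376.52$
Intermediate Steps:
$Z = -48$
$v{\left(W \right)} = - 4 W$ ($v{\left(W \right)} = W - 5 W = - 4 W$)
$V{\left(Q,r \right)} = \frac{-14 + r}{-13 + Q}$
$O = 379$ ($O = \left(-4\right) \left(-27\right) - -271 = 108 + 271 = 379$)
$O + V{\left(Y,Z \right)} = 379 + \frac{-14 - 48}{-13 + 38} = 379 + \frac{1}{25} \left(-62\right) = 379 - \frac{62}{25} = \frac{9413}{25}$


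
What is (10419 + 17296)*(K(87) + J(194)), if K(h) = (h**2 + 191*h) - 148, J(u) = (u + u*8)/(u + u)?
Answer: 1332675775/2 ≈ 6.6634e+8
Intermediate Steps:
J(u) = 9/2 (J(u) = (u + 8*u)/((2*u)) = (9*u)*(1/(2*u)) = 9/2)
K(h) = -148 + h**2 + 191*h
(10419 + 17296)*(K(87) + J(194)) = (10419 + 17296)*((-148 + 87**2 + 191*87) + 9/2) = 27715*((-148 + 7569 + 16617) + 9/2) = 27715*(24038 + 9/2) = 27715*(48085/2) = 1332675775/2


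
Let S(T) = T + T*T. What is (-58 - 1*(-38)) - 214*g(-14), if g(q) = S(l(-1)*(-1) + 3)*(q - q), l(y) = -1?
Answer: -20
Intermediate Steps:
S(T) = T + T²
g(q) = 0 (g(q) = ((-1*(-1) + 3)*(1 + (-1*(-1) + 3)))*(q - q) = ((1 + 3)*(1 + (1 + 3)))*0 = (4*(1 + 4))*0 = (4*5)*0 = 20*0 = 0)
(-58 - 1*(-38)) - 214*g(-14) = (-58 - 1*(-38)) - 214*0 = (-58 + 38) + 0 = -20 + 0 = -20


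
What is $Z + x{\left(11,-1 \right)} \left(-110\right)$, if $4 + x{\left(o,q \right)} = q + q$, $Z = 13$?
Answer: $673$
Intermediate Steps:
$x{\left(o,q \right)} = -4 + 2 q$ ($x{\left(o,q \right)} = -4 + \left(q + q\right) = -4 + 2 q$)
$Z + x{\left(11,-1 \right)} \left(-110\right) = 13 + \left(-4 + 2 \left(-1\right)\right) \left(-110\right) = 13 + \left(-4 - 2\right) \left(-110\right) = 13 - -660 = 13 + 660 = 673$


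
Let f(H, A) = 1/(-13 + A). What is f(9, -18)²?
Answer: 1/961 ≈ 0.0010406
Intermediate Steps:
f(9, -18)² = (1/(-13 - 18))² = (1/(-31))² = (-1/31)² = 1/961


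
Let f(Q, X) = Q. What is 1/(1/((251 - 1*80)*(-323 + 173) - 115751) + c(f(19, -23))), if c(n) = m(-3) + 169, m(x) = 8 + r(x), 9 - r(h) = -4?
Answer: 141401/26866189 ≈ 0.0052632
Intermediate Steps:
r(h) = 13 (r(h) = 9 - 1*(-4) = 9 + 4 = 13)
m(x) = 21 (m(x) = 8 + 13 = 21)
c(n) = 190 (c(n) = 21 + 169 = 190)
1/(1/((251 - 1*80)*(-323 + 173) - 115751) + c(f(19, -23))) = 1/(1/((251 - 1*80)*(-323 + 173) - 115751) + 190) = 1/(1/((251 - 80)*(-150) - 115751) + 190) = 1/(1/(171*(-150) - 115751) + 190) = 1/(1/(-25650 - 115751) + 190) = 1/(1/(-141401) + 190) = 1/(-1/141401 + 190) = 1/(26866189/141401) = 141401/26866189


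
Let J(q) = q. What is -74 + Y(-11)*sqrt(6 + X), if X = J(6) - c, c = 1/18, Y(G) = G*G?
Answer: -74 + 121*sqrt(430)/6 ≈ 344.19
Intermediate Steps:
Y(G) = G**2
c = 1/18 ≈ 0.055556
X = 107/18 (X = 6 - 1*1/18 = 6 - 1/18 = 107/18 ≈ 5.9444)
-74 + Y(-11)*sqrt(6 + X) = -74 + (-11)**2*sqrt(6 + 107/18) = -74 + 121*sqrt(215/18) = -74 + 121*(sqrt(430)/6) = -74 + 121*sqrt(430)/6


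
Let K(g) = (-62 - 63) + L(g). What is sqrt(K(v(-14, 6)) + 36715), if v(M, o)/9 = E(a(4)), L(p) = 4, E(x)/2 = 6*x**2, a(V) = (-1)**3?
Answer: 3*sqrt(4066) ≈ 191.30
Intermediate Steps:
a(V) = -1
E(x) = 12*x**2 (E(x) = 2*(6*x**2) = 12*x**2)
v(M, o) = 108 (v(M, o) = 9*(12*(-1)**2) = 9*(12*1) = 9*12 = 108)
K(g) = -121 (K(g) = (-62 - 63) + 4 = -125 + 4 = -121)
sqrt(K(v(-14, 6)) + 36715) = sqrt(-121 + 36715) = sqrt(36594) = 3*sqrt(4066)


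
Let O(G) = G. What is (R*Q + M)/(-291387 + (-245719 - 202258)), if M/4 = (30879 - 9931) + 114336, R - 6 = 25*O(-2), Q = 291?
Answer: -132083/184841 ≈ -0.71458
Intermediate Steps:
R = -44 (R = 6 + 25*(-2) = 6 - 50 = -44)
M = 541136 (M = 4*((30879 - 9931) + 114336) = 4*(20948 + 114336) = 4*135284 = 541136)
(R*Q + M)/(-291387 + (-245719 - 202258)) = (-44*291 + 541136)/(-291387 + (-245719 - 202258)) = (-12804 + 541136)/(-291387 - 447977) = 528332/(-739364) = 528332*(-1/739364) = -132083/184841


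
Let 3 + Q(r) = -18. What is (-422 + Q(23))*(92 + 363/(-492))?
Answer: -6630381/164 ≈ -40429.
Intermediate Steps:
Q(r) = -21 (Q(r) = -3 - 18 = -21)
(-422 + Q(23))*(92 + 363/(-492)) = (-422 - 21)*(92 + 363/(-492)) = -443*(92 + 363*(-1/492)) = -443*(92 - 121/164) = -443*14967/164 = -6630381/164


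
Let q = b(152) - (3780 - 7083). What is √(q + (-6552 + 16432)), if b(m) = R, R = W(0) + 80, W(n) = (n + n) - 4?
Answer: √13259 ≈ 115.15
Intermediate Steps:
W(n) = -4 + 2*n (W(n) = 2*n - 4 = -4 + 2*n)
R = 76 (R = (-4 + 2*0) + 80 = (-4 + 0) + 80 = -4 + 80 = 76)
b(m) = 76
q = 3379 (q = 76 - (3780 - 7083) = 76 - 1*(-3303) = 76 + 3303 = 3379)
√(q + (-6552 + 16432)) = √(3379 + (-6552 + 16432)) = √(3379 + 9880) = √13259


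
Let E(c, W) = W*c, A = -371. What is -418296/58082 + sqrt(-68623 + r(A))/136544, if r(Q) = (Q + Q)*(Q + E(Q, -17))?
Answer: -209148/29041 + 3*I*sqrt(497015)/136544 ≈ -7.2018 + 0.015489*I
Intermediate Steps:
r(Q) = -32*Q**2 (r(Q) = (Q + Q)*(Q - 17*Q) = (2*Q)*(-16*Q) = -32*Q**2)
-418296/58082 + sqrt(-68623 + r(A))/136544 = -418296/58082 + sqrt(-68623 - 32*(-371)**2)/136544 = -418296*1/58082 + sqrt(-68623 - 32*137641)*(1/136544) = -209148/29041 + sqrt(-68623 - 4404512)*(1/136544) = -209148/29041 + sqrt(-4473135)*(1/136544) = -209148/29041 + (3*I*sqrt(497015))*(1/136544) = -209148/29041 + 3*I*sqrt(497015)/136544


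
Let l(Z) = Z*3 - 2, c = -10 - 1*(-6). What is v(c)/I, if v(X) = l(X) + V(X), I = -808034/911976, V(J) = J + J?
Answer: 10031736/404017 ≈ 24.830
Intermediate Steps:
V(J) = 2*J
c = -4 (c = -10 + 6 = -4)
l(Z) = -2 + 3*Z (l(Z) = 3*Z - 2 = -2 + 3*Z)
I = -404017/455988 (I = -808034*1/911976 = -404017/455988 ≈ -0.88603)
v(X) = -2 + 5*X (v(X) = (-2 + 3*X) + 2*X = -2 + 5*X)
v(c)/I = (-2 + 5*(-4))/(-404017/455988) = (-2 - 20)*(-455988/404017) = -22*(-455988/404017) = 10031736/404017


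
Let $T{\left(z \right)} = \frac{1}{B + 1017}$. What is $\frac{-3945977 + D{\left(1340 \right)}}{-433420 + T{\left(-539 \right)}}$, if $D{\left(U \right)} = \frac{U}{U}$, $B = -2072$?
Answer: $\frac{4163004680}{457258101} \approx 9.1043$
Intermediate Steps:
$T{\left(z \right)} = - \frac{1}{1055}$ ($T{\left(z \right)} = \frac{1}{-2072 + 1017} = \frac{1}{-1055} = - \frac{1}{1055}$)
$D{\left(U \right)} = 1$
$\frac{-3945977 + D{\left(1340 \right)}}{-433420 + T{\left(-539 \right)}} = \frac{-3945977 + 1}{-433420 - \frac{1}{1055}} = - \frac{3945976}{- \frac{457258101}{1055}} = \left(-3945976\right) \left(- \frac{1055}{457258101}\right) = \frac{4163004680}{457258101}$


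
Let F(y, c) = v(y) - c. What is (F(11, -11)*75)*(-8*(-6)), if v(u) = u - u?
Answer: 39600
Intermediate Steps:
v(u) = 0
F(y, c) = -c (F(y, c) = 0 - c = -c)
(F(11, -11)*75)*(-8*(-6)) = (-1*(-11)*75)*(-8*(-6)) = (11*75)*48 = 825*48 = 39600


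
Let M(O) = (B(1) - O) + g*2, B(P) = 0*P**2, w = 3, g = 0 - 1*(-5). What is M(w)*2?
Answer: 14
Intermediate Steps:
g = 5 (g = 0 + 5 = 5)
B(P) = 0
M(O) = 10 - O (M(O) = (0 - O) + 5*2 = -O + 10 = 10 - O)
M(w)*2 = (10 - 1*3)*2 = (10 - 3)*2 = 7*2 = 14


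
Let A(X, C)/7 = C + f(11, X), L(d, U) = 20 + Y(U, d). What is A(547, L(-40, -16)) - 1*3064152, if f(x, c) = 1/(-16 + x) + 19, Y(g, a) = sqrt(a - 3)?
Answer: -15319402/5 + 7*I*sqrt(43) ≈ -3.0639e+6 + 45.902*I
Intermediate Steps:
Y(g, a) = sqrt(-3 + a)
f(x, c) = 19 + 1/(-16 + x)
L(d, U) = 20 + sqrt(-3 + d)
A(X, C) = 658/5 + 7*C (A(X, C) = 7*(C + (-303 + 19*11)/(-16 + 11)) = 7*(C + (-303 + 209)/(-5)) = 7*(C - 1/5*(-94)) = 7*(C + 94/5) = 7*(94/5 + C) = 658/5 + 7*C)
A(547, L(-40, -16)) - 1*3064152 = (658/5 + 7*(20 + sqrt(-3 - 40))) - 1*3064152 = (658/5 + 7*(20 + sqrt(-43))) - 3064152 = (658/5 + 7*(20 + I*sqrt(43))) - 3064152 = (658/5 + (140 + 7*I*sqrt(43))) - 3064152 = (1358/5 + 7*I*sqrt(43)) - 3064152 = -15319402/5 + 7*I*sqrt(43)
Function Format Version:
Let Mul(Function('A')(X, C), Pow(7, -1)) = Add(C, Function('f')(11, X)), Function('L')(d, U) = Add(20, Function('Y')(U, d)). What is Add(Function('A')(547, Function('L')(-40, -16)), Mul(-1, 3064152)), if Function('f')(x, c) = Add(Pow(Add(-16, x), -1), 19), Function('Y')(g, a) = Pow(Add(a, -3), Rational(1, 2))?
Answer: Add(Rational(-15319402, 5), Mul(7, I, Pow(43, Rational(1, 2)))) ≈ Add(-3.0639e+6, Mul(45.902, I))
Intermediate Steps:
Function('Y')(g, a) = Pow(Add(-3, a), Rational(1, 2))
Function('f')(x, c) = Add(19, Pow(Add(-16, x), -1))
Function('L')(d, U) = Add(20, Pow(Add(-3, d), Rational(1, 2)))
Function('A')(X, C) = Add(Rational(658, 5), Mul(7, C)) (Function('A')(X, C) = Mul(7, Add(C, Mul(Pow(Add(-16, 11), -1), Add(-303, Mul(19, 11))))) = Mul(7, Add(C, Mul(Pow(-5, -1), Add(-303, 209)))) = Mul(7, Add(C, Mul(Rational(-1, 5), -94))) = Mul(7, Add(C, Rational(94, 5))) = Mul(7, Add(Rational(94, 5), C)) = Add(Rational(658, 5), Mul(7, C)))
Add(Function('A')(547, Function('L')(-40, -16)), Mul(-1, 3064152)) = Add(Add(Rational(658, 5), Mul(7, Add(20, Pow(Add(-3, -40), Rational(1, 2))))), Mul(-1, 3064152)) = Add(Add(Rational(658, 5), Mul(7, Add(20, Pow(-43, Rational(1, 2))))), -3064152) = Add(Add(Rational(658, 5), Mul(7, Add(20, Mul(I, Pow(43, Rational(1, 2)))))), -3064152) = Add(Add(Rational(658, 5), Add(140, Mul(7, I, Pow(43, Rational(1, 2))))), -3064152) = Add(Add(Rational(1358, 5), Mul(7, I, Pow(43, Rational(1, 2)))), -3064152) = Add(Rational(-15319402, 5), Mul(7, I, Pow(43, Rational(1, 2))))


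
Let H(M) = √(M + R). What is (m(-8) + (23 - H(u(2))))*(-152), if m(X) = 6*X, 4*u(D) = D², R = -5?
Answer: 3800 + 304*I ≈ 3800.0 + 304.0*I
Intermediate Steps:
u(D) = D²/4
H(M) = √(-5 + M) (H(M) = √(M - 5) = √(-5 + M))
(m(-8) + (23 - H(u(2))))*(-152) = (6*(-8) + (23 - √(-5 + (¼)*2²)))*(-152) = (-48 + (23 - √(-5 + (¼)*4)))*(-152) = (-48 + (23 - √(-5 + 1)))*(-152) = (-48 + (23 - √(-4)))*(-152) = (-48 + (23 - 2*I))*(-152) = (-25 - 2*I)*(-152) = 3800 + 304*I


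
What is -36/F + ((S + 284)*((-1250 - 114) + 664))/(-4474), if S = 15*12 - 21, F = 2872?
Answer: 111305767/1606166 ≈ 69.299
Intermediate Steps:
S = 159 (S = 180 - 21 = 159)
-36/F + ((S + 284)*((-1250 - 114) + 664))/(-4474) = -36/2872 + ((159 + 284)*((-1250 - 114) + 664))/(-4474) = -36*1/2872 + (443*(-1364 + 664))*(-1/4474) = -9/718 + (443*(-700))*(-1/4474) = -9/718 - 310100*(-1/4474) = -9/718 + 155050/2237 = 111305767/1606166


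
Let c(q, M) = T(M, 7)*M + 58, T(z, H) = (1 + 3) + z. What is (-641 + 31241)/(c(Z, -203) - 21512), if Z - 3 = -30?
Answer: 30600/18943 ≈ 1.6154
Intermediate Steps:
T(z, H) = 4 + z
Z = -27 (Z = 3 - 30 = -27)
c(q, M) = 58 + M*(4 + M) (c(q, M) = (4 + M)*M + 58 = M*(4 + M) + 58 = 58 + M*(4 + M))
(-641 + 31241)/(c(Z, -203) - 21512) = (-641 + 31241)/((58 - 203*(4 - 203)) - 21512) = 30600/((58 - 203*(-199)) - 21512) = 30600/((58 + 40397) - 21512) = 30600/(40455 - 21512) = 30600/18943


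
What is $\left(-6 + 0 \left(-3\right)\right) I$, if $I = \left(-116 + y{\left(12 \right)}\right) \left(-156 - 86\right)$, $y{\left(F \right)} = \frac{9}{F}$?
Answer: $-167343$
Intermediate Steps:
$I = \frac{55781}{2}$ ($I = \left(-116 + \frac{9}{12}\right) \left(-156 - 86\right) = \left(-116 + 9 \cdot \frac{1}{12}\right) \left(-242\right) = \left(-116 + \frac{3}{4}\right) \left(-242\right) = \left(- \frac{461}{4}\right) \left(-242\right) = \frac{55781}{2} \approx 27891.0$)
$\left(-6 + 0 \left(-3\right)\right) I = \left(-6 + 0 \left(-3\right)\right) \frac{55781}{2} = \left(-6 + 0\right) \frac{55781}{2} = \left(-6\right) \frac{55781}{2} = -167343$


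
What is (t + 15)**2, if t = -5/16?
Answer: 55225/256 ≈ 215.72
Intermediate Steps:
t = -5/16 (t = -5*1/16 = -5/16 ≈ -0.31250)
(t + 15)**2 = (-5/16 + 15)**2 = (235/16)**2 = 55225/256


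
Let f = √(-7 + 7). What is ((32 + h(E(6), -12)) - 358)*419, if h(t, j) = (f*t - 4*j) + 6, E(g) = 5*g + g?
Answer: -113968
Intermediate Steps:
E(g) = 6*g
f = 0 (f = √0 = 0)
h(t, j) = 6 - 4*j (h(t, j) = (0*t - 4*j) + 6 = (0 - 4*j) + 6 = -4*j + 6 = 6 - 4*j)
((32 + h(E(6), -12)) - 358)*419 = ((32 + (6 - 4*(-12))) - 358)*419 = ((32 + (6 + 48)) - 358)*419 = ((32 + 54) - 358)*419 = (86 - 358)*419 = -272*419 = -113968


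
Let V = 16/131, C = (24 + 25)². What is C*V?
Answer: 38416/131 ≈ 293.25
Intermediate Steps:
C = 2401 (C = 49² = 2401)
V = 16/131 (V = 16*(1/131) = 16/131 ≈ 0.12214)
C*V = 2401*(16/131) = 38416/131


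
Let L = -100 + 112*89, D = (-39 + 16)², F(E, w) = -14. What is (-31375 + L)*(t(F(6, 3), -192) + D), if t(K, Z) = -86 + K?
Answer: -9226503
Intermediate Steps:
D = 529 (D = (-23)² = 529)
L = 9868 (L = -100 + 9968 = 9868)
(-31375 + L)*(t(F(6, 3), -192) + D) = (-31375 + 9868)*((-86 - 14) + 529) = -21507*(-100 + 529) = -21507*429 = -9226503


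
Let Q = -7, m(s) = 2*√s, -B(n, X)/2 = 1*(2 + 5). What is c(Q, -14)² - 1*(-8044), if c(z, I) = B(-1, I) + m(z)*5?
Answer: 7540 - 280*I*√7 ≈ 7540.0 - 740.81*I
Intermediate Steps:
B(n, X) = -14 (B(n, X) = -2*(2 + 5) = -2*7 = -14)
c(z, I) = -14 + 10*√z (c(z, I) = -14 + (2*√z)*5 = -14 + 10*√z)
c(Q, -14)² - 1*(-8044) = (-14 + 10*√(-7))² - 1*(-8044) = (-14 + 10*(I*√7))² + 8044 = (-14 + 10*I*√7)² + 8044 = 8044 + (-14 + 10*I*√7)²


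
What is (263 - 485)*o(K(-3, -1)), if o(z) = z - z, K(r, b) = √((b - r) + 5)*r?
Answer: 0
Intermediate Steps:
K(r, b) = r*√(5 + b - r) (K(r, b) = √(5 + b - r)*r = r*√(5 + b - r))
o(z) = 0
(263 - 485)*o(K(-3, -1)) = (263 - 485)*0 = -222*0 = 0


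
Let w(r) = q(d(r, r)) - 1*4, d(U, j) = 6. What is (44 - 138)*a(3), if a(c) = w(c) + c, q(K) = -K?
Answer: 658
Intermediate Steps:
w(r) = -10 (w(r) = -1*6 - 1*4 = -6 - 4 = -10)
a(c) = -10 + c
(44 - 138)*a(3) = (44 - 138)*(-10 + 3) = -94*(-7) = 658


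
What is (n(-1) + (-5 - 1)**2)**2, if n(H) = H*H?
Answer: 1369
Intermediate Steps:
n(H) = H**2
(n(-1) + (-5 - 1)**2)**2 = ((-1)**2 + (-5 - 1)**2)**2 = (1 + (-6)**2)**2 = (1 + 36)**2 = 37**2 = 1369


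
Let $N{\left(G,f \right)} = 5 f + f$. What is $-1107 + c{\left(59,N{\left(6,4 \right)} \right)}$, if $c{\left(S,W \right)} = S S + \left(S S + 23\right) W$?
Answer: $86470$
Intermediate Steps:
$N{\left(G,f \right)} = 6 f$
$c{\left(S,W \right)} = S^{2} + W \left(23 + S^{2}\right)$ ($c{\left(S,W \right)} = S^{2} + \left(S^{2} + 23\right) W = S^{2} + \left(23 + S^{2}\right) W = S^{2} + W \left(23 + S^{2}\right)$)
$-1107 + c{\left(59,N{\left(6,4 \right)} \right)} = -1107 + \left(59^{2} + 23 \cdot 6 \cdot 4 + 6 \cdot 4 \cdot 59^{2}\right) = -1107 + \left(3481 + 23 \cdot 24 + 24 \cdot 3481\right) = -1107 + \left(3481 + 552 + 83544\right) = -1107 + 87577 = 86470$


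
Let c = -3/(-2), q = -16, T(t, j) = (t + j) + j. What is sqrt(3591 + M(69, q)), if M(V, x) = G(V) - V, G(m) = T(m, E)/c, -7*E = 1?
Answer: 2*sqrt(393351)/21 ≈ 59.731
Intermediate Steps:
E = -1/7 (E = -1/7*1 = -1/7 ≈ -0.14286)
T(t, j) = t + 2*j (T(t, j) = (j + t) + j = t + 2*j)
c = 3/2 (c = -3*(-1/2) = 3/2 ≈ 1.5000)
G(m) = -4/21 + 2*m/3 (G(m) = (m + 2*(-1/7))/(3/2) = (m - 2/7)*(2/3) = (-2/7 + m)*(2/3) = -4/21 + 2*m/3)
M(V, x) = -4/21 - V/3 (M(V, x) = (-4/21 + 2*V/3) - V = -4/21 - V/3)
sqrt(3591 + M(69, q)) = sqrt(3591 + (-4/21 - 1/3*69)) = sqrt(3591 + (-4/21 - 23)) = sqrt(3591 - 487/21) = sqrt(74924/21) = 2*sqrt(393351)/21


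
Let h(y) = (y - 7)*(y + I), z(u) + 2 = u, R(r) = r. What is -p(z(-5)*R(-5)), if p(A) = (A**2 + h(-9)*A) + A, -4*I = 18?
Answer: -8820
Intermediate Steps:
I = -9/2 (I = -1/4*18 = -9/2 ≈ -4.5000)
z(u) = -2 + u
h(y) = (-7 + y)*(-9/2 + y) (h(y) = (y - 7)*(y - 9/2) = (-7 + y)*(-9/2 + y))
p(A) = A**2 + 217*A (p(A) = (A**2 + (63/2 + (-9)**2 - 23/2*(-9))*A) + A = (A**2 + (63/2 + 81 + 207/2)*A) + A = (A**2 + 216*A) + A = A**2 + 217*A)
-p(z(-5)*R(-5)) = -(-2 - 5)*(-5)*(217 + (-2 - 5)*(-5)) = -(-7*(-5))*(217 - 7*(-5)) = -35*(217 + 35) = -35*252 = -1*8820 = -8820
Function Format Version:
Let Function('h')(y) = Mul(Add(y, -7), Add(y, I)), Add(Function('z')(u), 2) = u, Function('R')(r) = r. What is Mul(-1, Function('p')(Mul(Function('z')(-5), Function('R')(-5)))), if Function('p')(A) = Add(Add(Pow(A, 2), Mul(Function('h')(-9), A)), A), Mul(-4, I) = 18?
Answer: -8820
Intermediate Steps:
I = Rational(-9, 2) (I = Mul(Rational(-1, 4), 18) = Rational(-9, 2) ≈ -4.5000)
Function('z')(u) = Add(-2, u)
Function('h')(y) = Mul(Add(-7, y), Add(Rational(-9, 2), y)) (Function('h')(y) = Mul(Add(y, -7), Add(y, Rational(-9, 2))) = Mul(Add(-7, y), Add(Rational(-9, 2), y)))
Function('p')(A) = Add(Pow(A, 2), Mul(217, A)) (Function('p')(A) = Add(Add(Pow(A, 2), Mul(Add(Rational(63, 2), Pow(-9, 2), Mul(Rational(-23, 2), -9)), A)), A) = Add(Add(Pow(A, 2), Mul(Add(Rational(63, 2), 81, Rational(207, 2)), A)), A) = Add(Add(Pow(A, 2), Mul(216, A)), A) = Add(Pow(A, 2), Mul(217, A)))
Mul(-1, Function('p')(Mul(Function('z')(-5), Function('R')(-5)))) = Mul(-1, Mul(Mul(Add(-2, -5), -5), Add(217, Mul(Add(-2, -5), -5)))) = Mul(-1, Mul(Mul(-7, -5), Add(217, Mul(-7, -5)))) = Mul(-1, Mul(35, Add(217, 35))) = Mul(-1, Mul(35, 252)) = Mul(-1, 8820) = -8820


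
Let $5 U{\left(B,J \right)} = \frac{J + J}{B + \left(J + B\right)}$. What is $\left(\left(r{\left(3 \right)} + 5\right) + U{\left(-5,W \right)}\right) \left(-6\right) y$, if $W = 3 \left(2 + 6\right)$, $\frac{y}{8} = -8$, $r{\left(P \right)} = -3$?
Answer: $\frac{36096}{35} \approx 1031.3$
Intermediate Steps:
$y = -64$ ($y = 8 \left(-8\right) = -64$)
$W = 24$ ($W = 3 \cdot 8 = 24$)
$U{\left(B,J \right)} = \frac{2 J}{5 \left(J + 2 B\right)}$ ($U{\left(B,J \right)} = \frac{\left(J + J\right) \frac{1}{B + \left(J + B\right)}}{5} = \frac{2 J \frac{1}{B + \left(B + J\right)}}{5} = \frac{2 J \frac{1}{J + 2 B}}{5} = \frac{2 J}{5 \left(J + 2 B\right)}$)
$\left(\left(r{\left(3 \right)} + 5\right) + U{\left(-5,W \right)}\right) \left(-6\right) y = \left(\left(-3 + 5\right) + \frac{2}{5} \cdot 24 \frac{1}{24 + 2 \left(-5\right)}\right) \left(-6\right) \left(-64\right) = \left(2 + \frac{2}{5} \cdot 24 \frac{1}{24 - 10}\right) \left(-6\right) \left(-64\right) = \left(2 + \frac{2}{5} \cdot 24 \cdot \frac{1}{14}\right) \left(-6\right) \left(-64\right) = \left(2 + \frac{24}{35}\right) \left(-6\right) \left(-64\right) = \frac{94}{35} \left(-6\right) \left(-64\right) = \left(- \frac{564}{35}\right) \left(-64\right) = \frac{36096}{35}$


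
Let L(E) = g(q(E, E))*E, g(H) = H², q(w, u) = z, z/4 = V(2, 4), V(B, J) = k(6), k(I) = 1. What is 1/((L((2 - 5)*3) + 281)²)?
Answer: 1/18769 ≈ 5.3279e-5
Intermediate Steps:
V(B, J) = 1
z = 4 (z = 4*1 = 4)
q(w, u) = 4
L(E) = 16*E (L(E) = 4²*E = 16*E)
1/((L((2 - 5)*3) + 281)²) = 1/((16*((2 - 5)*3) + 281)²) = 1/((16*(-3*3) + 281)²) = 1/((16*(-9) + 281)²) = 1/((-144 + 281)²) = 1/(137²) = 1/18769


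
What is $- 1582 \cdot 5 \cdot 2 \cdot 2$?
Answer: $-31640$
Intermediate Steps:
$- 1582 \cdot 5 \cdot 2 \cdot 2 = - 1582 \cdot 10 \cdot 2 = \left(-1582\right) 20 = -31640$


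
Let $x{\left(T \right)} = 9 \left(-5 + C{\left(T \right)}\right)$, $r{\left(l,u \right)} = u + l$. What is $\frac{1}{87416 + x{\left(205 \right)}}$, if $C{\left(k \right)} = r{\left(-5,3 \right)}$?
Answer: $\frac{1}{87353} \approx 1.1448 \cdot 10^{-5}$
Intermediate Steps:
$r{\left(l,u \right)} = l + u$
$C{\left(k \right)} = -2$ ($C{\left(k \right)} = -5 + 3 = -2$)
$x{\left(T \right)} = -63$ ($x{\left(T \right)} = 9 \left(-5 - 2\right) = 9 \left(-7\right) = -63$)
$\frac{1}{87416 + x{\left(205 \right)}} = \frac{1}{87416 - 63} = \frac{1}{87353}$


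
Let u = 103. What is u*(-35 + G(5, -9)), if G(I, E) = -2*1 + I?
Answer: -3296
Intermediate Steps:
G(I, E) = -2 + I
u*(-35 + G(5, -9)) = 103*(-35 + (-2 + 5)) = 103*(-35 + 3) = 103*(-32) = -3296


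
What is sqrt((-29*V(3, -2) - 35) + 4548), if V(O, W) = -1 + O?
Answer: 9*sqrt(55) ≈ 66.746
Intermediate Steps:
sqrt((-29*V(3, -2) - 35) + 4548) = sqrt((-29*(-1 + 3) - 35) + 4548) = sqrt((-29*2 - 35) + 4548) = sqrt((-58 - 35) + 4548) = sqrt(-93 + 4548) = sqrt(4455) = 9*sqrt(55)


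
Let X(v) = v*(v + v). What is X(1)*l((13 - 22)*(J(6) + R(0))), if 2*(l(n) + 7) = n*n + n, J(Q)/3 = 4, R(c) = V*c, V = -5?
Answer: 11542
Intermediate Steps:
R(c) = -5*c
J(Q) = 12 (J(Q) = 3*4 = 12)
X(v) = 2*v**2 (X(v) = v*(2*v) = 2*v**2)
l(n) = -7 + n/2 + n**2/2 (l(n) = -7 + (n*n + n)/2 = -7 + (n**2 + n)/2 = -7 + (n + n**2)/2 = -7 + (n/2 + n**2/2) = -7 + n/2 + n**2/2)
X(1)*l((13 - 22)*(J(6) + R(0))) = (2*1**2)*(-7 + ((13 - 22)*(12 - 5*0))/2 + ((13 - 22)*(12 - 5*0))**2/2) = (2*1)*(-7 + (-9*(12 + 0))/2 + (-9*(12 + 0))**2/2) = 2*(-7 + (-9*12)/2 + (-9*12)**2/2) = 2*(-7 + (1/2)*(-108) + (1/2)*(-108)**2) = 2*(-7 - 54 + (1/2)*11664) = 2*(-7 - 54 + 5832) = 2*5771 = 11542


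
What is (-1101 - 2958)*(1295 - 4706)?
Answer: 13845249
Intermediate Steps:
(-1101 - 2958)*(1295 - 4706) = -4059*(-3411) = 13845249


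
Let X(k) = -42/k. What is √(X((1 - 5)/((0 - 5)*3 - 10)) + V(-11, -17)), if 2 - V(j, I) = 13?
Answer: I*√1094/2 ≈ 16.538*I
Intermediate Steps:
V(j, I) = -11 (V(j, I) = 2 - 1*13 = 2 - 13 = -11)
X(k) = -42/k
√(X((1 - 5)/((0 - 5)*3 - 10)) + V(-11, -17)) = √(-42*((0 - 5)*3 - 10)/(1 - 5) - 11) = √(-42/((-4/(-5*3 - 10))) - 11) = √(-42/((-4/(-15 - 10))) - 11) = √(-42/((-4/(-25))) - 11) = √(-42/((-4*(-1/25))) - 11) = √(-42/4/25 - 11) = √(-42*25/4 - 11) = √(-525/2 - 11) = √(-547/2) = I*√1094/2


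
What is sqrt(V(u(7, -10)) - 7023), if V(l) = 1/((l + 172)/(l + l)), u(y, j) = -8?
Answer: I*sqrt(11805827)/41 ≈ 83.804*I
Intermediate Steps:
V(l) = 2*l/(172 + l) (V(l) = 1/((172 + l)/((2*l))) = 1/((172 + l)*(1/(2*l))) = 1/((172 + l)/(2*l)) = 2*l/(172 + l))
sqrt(V(u(7, -10)) - 7023) = sqrt(2*(-8)/(172 - 8) - 7023) = sqrt(2*(-8)/164 - 7023) = sqrt(2*(-8)*(1/164) - 7023) = sqrt(-4/41 - 7023) = sqrt(-287947/41) = I*sqrt(11805827)/41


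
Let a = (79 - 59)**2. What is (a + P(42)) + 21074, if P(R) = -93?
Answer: 21381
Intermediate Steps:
a = 400 (a = 20**2 = 400)
(a + P(42)) + 21074 = (400 - 93) + 21074 = 307 + 21074 = 21381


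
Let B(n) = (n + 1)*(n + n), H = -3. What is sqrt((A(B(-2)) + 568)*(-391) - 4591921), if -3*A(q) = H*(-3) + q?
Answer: 4*I*sqrt(2706927)/3 ≈ 2193.7*I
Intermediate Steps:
B(n) = 2*n*(1 + n) (B(n) = (1 + n)*(2*n) = 2*n*(1 + n))
A(q) = -3 - q/3 (A(q) = -(-3*(-3) + q)/3 = -(9 + q)/3 = -3 - q/3)
sqrt((A(B(-2)) + 568)*(-391) - 4591921) = sqrt(((-3 - 2*(-2)*(1 - 2)/3) + 568)*(-391) - 4591921) = sqrt(((-3 - 2*(-2)*(-1)/3) + 568)*(-391) - 4591921) = sqrt(((-3 - 1/3*4) + 568)*(-391) - 4591921) = sqrt(((-3 - 4/3) + 568)*(-391) - 4591921) = sqrt((-13/3 + 568)*(-391) - 4591921) = sqrt((1691/3)*(-391) - 4591921) = sqrt(-661181/3 - 4591921) = sqrt(-14436944/3) = 4*I*sqrt(2706927)/3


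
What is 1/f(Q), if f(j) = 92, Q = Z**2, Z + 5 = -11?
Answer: 1/92 ≈ 0.010870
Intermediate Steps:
Z = -16 (Z = -5 - 11 = -16)
Q = 256 (Q = (-16)**2 = 256)
1/f(Q) = 1/92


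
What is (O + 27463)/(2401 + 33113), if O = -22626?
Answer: 4837/35514 ≈ 0.13620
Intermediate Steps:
(O + 27463)/(2401 + 33113) = (-22626 + 27463)/(2401 + 33113) = 4837/35514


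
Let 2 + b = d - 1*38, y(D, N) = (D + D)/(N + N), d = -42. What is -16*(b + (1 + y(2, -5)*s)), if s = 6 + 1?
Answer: 6704/5 ≈ 1340.8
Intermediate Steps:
s = 7
y(D, N) = D/N (y(D, N) = (2*D)/((2*N)) = (2*D)*(1/(2*N)) = D/N)
b = -82 (b = -2 + (-42 - 1*38) = -2 + (-42 - 38) = -2 - 80 = -82)
-16*(b + (1 + y(2, -5)*s)) = -16*(-82 + (1 + (2/(-5))*7)) = -16*(-82 + (1 + (2*(-⅕))*7)) = -16*(-82 + (1 - ⅖*7)) = -16*(-82 + (1 - 14/5)) = -16*(-82 - 9/5) = -16*(-419/5) = 6704/5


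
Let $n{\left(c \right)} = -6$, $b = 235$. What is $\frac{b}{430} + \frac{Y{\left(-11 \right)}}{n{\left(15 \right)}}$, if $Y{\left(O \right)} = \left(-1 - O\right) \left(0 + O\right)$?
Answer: $\frac{4871}{258} \approx 18.88$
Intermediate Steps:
$Y{\left(O \right)} = O \left(-1 - O\right)$ ($Y{\left(O \right)} = \left(-1 - O\right) O = O \left(-1 - O\right)$)
$\frac{b}{430} + \frac{Y{\left(-11 \right)}}{n{\left(15 \right)}} = \frac{235}{430} + \frac{\left(-1\right) \left(-11\right) \left(1 - 11\right)}{-6} = 235 \cdot \frac{1}{430} + \left(-1\right) \left(-11\right) \left(-10\right) \left(- \frac{1}{6}\right) = \frac{47}{86} - - \frac{55}{3} = \frac{47}{86} + \frac{55}{3} = \frac{4871}{258}$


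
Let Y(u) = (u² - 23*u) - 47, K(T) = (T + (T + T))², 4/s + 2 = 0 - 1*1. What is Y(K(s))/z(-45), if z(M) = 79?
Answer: -159/79 ≈ -2.0127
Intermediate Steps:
s = -4/3 (s = 4/(-2 + (0 - 1*1)) = 4/(-2 + (0 - 1)) = 4/(-2 - 1) = 4/(-3) = 4*(-⅓) = -4/3 ≈ -1.3333)
K(T) = 9*T² (K(T) = (T + 2*T)² = (3*T)² = 9*T²)
Y(u) = -47 + u² - 23*u
Y(K(s))/z(-45) = (-47 + (9*(-4/3)²)² - 207*(-4/3)²)/79 = (-47 + (9*(16/9))² - 207*16/9)*(1/79) = (-47 + 16² - 23*16)*(1/79) = (-47 + 256 - 368)*(1/79) = -159*1/79 = -159/79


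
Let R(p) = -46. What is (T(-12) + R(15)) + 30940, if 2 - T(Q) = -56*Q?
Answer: 30224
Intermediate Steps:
T(Q) = 2 + 56*Q (T(Q) = 2 - (-56)*Q = 2 + 56*Q)
(T(-12) + R(15)) + 30940 = ((2 + 56*(-12)) - 46) + 30940 = ((2 - 672) - 46) + 30940 = (-670 - 46) + 30940 = -716 + 30940 = 30224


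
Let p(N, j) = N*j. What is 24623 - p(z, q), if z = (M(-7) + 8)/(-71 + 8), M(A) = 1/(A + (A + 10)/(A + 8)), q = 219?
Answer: 2070595/84 ≈ 24650.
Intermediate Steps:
M(A) = 1/(A + (10 + A)/(8 + A))
z = -31/252 (z = ((8 - 7)/(10 + (-7)² + 9*(-7)) + 8)/(-71 + 8) = (1/(10 + 49 - 63) + 8)/(-63) = (1/(-4) + 8)*(-1/63) = (-¼*1 + 8)*(-1/63) = (-¼ + 8)*(-1/63) = (31/4)*(-1/63) = -31/252 ≈ -0.12302)
24623 - p(z, q) = 24623 - (-31)*219/252 = 24623 - 1*(-2263/84) = 24623 + 2263/84 = 2070595/84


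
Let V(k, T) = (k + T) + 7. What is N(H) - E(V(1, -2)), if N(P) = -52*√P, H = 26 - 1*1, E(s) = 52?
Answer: -312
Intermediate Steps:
V(k, T) = 7 + T + k (V(k, T) = (T + k) + 7 = 7 + T + k)
H = 25 (H = 26 - 1 = 25)
N(H) - E(V(1, -2)) = -52*√25 - 1*52 = -52*5 - 52 = -260 - 52 = -312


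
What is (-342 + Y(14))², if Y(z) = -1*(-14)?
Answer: 107584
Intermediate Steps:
Y(z) = 14
(-342 + Y(14))² = (-342 + 14)² = (-328)² = 107584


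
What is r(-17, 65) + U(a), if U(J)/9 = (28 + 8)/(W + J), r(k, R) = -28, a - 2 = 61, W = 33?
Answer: -197/8 ≈ -24.625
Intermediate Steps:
a = 63 (a = 2 + 61 = 63)
U(J) = 324/(33 + J) (U(J) = 9*((28 + 8)/(33 + J)) = 9*(36/(33 + J)) = 324/(33 + J))
r(-17, 65) + U(a) = -28 + 324/(33 + 63) = -28 + 324/96 = -28 + 324*(1/96) = -28 + 27/8 = -197/8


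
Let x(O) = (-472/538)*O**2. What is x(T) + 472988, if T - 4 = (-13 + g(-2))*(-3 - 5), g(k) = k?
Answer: 123605036/269 ≈ 4.5950e+5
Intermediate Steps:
T = 124 (T = 4 + (-13 - 2)*(-3 - 5) = 4 - 15*(-8) = 4 + 120 = 124)
x(O) = -236*O**2/269 (x(O) = (-472*1/538)*O**2 = -236*O**2/269)
x(T) + 472988 = -236/269*124**2 + 472988 = -236/269*15376 + 472988 = -3628736/269 + 472988 = 123605036/269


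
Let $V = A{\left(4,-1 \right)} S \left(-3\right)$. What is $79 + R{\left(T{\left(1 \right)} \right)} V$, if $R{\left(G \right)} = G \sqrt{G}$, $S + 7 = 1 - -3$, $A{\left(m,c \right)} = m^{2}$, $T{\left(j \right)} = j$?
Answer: $223$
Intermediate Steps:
$S = -3$ ($S = -7 + \left(1 - -3\right) = -7 + \left(1 + 3\right) = -7 + 4 = -3$)
$R{\left(G \right)} = G^{\frac{3}{2}}$
$V = 144$ ($V = 4^{2} \left(-3\right) \left(-3\right) = 16 \left(-3\right) \left(-3\right) = \left(-48\right) \left(-3\right) = 144$)
$79 + R{\left(T{\left(1 \right)} \right)} V = 79 + 1^{\frac{3}{2}} \cdot 144 = 79 + 1 \cdot 144 = 79 + 144 = 223$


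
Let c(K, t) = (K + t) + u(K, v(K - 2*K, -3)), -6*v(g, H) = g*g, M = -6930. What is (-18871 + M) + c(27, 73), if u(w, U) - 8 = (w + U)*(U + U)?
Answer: -5459/2 ≈ -2729.5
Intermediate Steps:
v(g, H) = -g²/6 (v(g, H) = -g*g/6 = -g²/6)
u(w, U) = 8 + 2*U*(U + w) (u(w, U) = 8 + (w + U)*(U + U) = 8 + (U + w)*(2*U) = 8 + 2*U*(U + w))
c(K, t) = 8 + K + t - K³/3 + K⁴/18 (c(K, t) = (K + t) + (8 + 2*(-(K - 2*K)²/6)² + 2*(-(K - 2*K)²/6)*K) = (K + t) + (8 + 2*(-K²/6)² + 2*(-K²/6)*K) = (K + t) + (8 + 2*(K⁴/36) - K³/3) = (K + t) + (8 + K⁴/18 - K³/3) = (K + t) + (8 - K³/3 + K⁴/18) = 8 + K + t - K³/3 + K⁴/18)
(-18871 + M) + c(27, 73) = (-18871 - 6930) + (8 + 27 + 73 - ⅓*27³ + (1/18)*27⁴) = -25801 + (8 + 27 + 73 - ⅓*19683 + (1/18)*531441) = -25801 + (8 + 27 + 73 - 6561 + 59049/2) = -25801 + 46143/2 = -5459/2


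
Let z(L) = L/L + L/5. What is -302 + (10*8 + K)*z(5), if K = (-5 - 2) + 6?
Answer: -144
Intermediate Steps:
K = -1 (K = -7 + 6 = -1)
z(L) = 1 + L/5 (z(L) = 1 + L*(1/5) = 1 + L/5)
-302 + (10*8 + K)*z(5) = -302 + (10*8 - 1)*(1 + (1/5)*5) = -302 + (80 - 1)*(1 + 1) = -302 + 79*2 = -302 + 158 = -144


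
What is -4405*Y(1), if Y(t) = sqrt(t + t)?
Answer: -4405*sqrt(2) ≈ -6229.6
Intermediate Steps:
Y(t) = sqrt(2)*sqrt(t) (Y(t) = sqrt(2*t) = sqrt(2)*sqrt(t))
-4405*Y(1) = -4405*sqrt(2)*sqrt(1) = -4405*sqrt(2)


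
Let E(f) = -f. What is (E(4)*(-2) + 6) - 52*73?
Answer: -3782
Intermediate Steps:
(E(4)*(-2) + 6) - 52*73 = (-1*4*(-2) + 6) - 52*73 = (-4*(-2) + 6) - 3796 = (8 + 6) - 3796 = 14 - 3796 = -3782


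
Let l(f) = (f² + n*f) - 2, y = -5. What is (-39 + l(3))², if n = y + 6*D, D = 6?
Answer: 3721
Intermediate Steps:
n = 31 (n = -5 + 6*6 = -5 + 36 = 31)
l(f) = -2 + f² + 31*f (l(f) = (f² + 31*f) - 2 = -2 + f² + 31*f)
(-39 + l(3))² = (-39 + (-2 + 3² + 31*3))² = (-39 + (-2 + 9 + 93))² = (-39 + 100)² = 61² = 3721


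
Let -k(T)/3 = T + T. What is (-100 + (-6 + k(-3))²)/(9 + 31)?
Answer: 11/10 ≈ 1.1000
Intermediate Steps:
k(T) = -6*T (k(T) = -3*(T + T) = -6*T)
(-100 + (-6 + k(-3))²)/(9 + 31) = (-100 + (-6 - 6*(-3))²)/(9 + 31) = (-100 + (-6 + 18)²)/40 = (-100 + 12²)*(1/40) = (-100 + 144)*(1/40) = 44*(1/40) = 11/10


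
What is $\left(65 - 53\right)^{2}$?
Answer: $144$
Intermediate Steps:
$\left(65 - 53\right)^{2} = 12^{2} = 144$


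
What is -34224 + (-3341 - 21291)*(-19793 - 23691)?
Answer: 1071063664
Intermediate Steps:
-34224 + (-3341 - 21291)*(-19793 - 23691) = -34224 - 24632*(-43484) = -34224 + 1071097888 = 1071063664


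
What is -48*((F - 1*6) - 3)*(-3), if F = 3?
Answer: -864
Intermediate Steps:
-48*((F - 1*6) - 3)*(-3) = -48*((3 - 1*6) - 3)*(-3) = -48*((3 - 6) - 3)*(-3) = -48*(-3 - 3)*(-3) = -(-288)*(-3) = -48*18 = -864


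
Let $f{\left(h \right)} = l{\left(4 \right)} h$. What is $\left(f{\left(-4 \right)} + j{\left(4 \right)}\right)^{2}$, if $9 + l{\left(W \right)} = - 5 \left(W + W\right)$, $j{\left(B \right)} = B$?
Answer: $40000$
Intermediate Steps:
$l{\left(W \right)} = -9 - 10 W$ ($l{\left(W \right)} = -9 - 5 \left(W + W\right) = -9 - 5 \cdot 2 W = -9 - 10 W$)
$f{\left(h \right)} = - 49 h$ ($f{\left(h \right)} = \left(-9 - 40\right) h = - 49 h$)
$\left(f{\left(-4 \right)} + j{\left(4 \right)}\right)^{2} = \left(\left(-49\right) \left(-4\right) + 4\right)^{2} = \left(196 + 4\right)^{2} = 200^{2} = 40000$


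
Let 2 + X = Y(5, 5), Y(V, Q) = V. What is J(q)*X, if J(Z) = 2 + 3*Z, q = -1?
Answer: -3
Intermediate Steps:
X = 3 (X = -2 + 5 = 3)
J(q)*X = (2 + 3*(-1))*3 = (2 - 3)*3 = -1*3 = -3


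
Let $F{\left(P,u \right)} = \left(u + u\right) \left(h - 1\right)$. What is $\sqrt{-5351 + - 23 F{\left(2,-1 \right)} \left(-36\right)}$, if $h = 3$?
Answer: $i \sqrt{8663} \approx 93.075 i$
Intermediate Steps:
$F{\left(P,u \right)} = 4 u$ ($F{\left(P,u \right)} = \left(u + u\right) \left(3 - 1\right) = 2 u 2 = 4 u$)
$\sqrt{-5351 + - 23 F{\left(2,-1 \right)} \left(-36\right)} = \sqrt{-5351 + - 23 \cdot 4 \left(-1\right) \left(-36\right)} = \sqrt{-5351 + \left(-23\right) \left(-4\right) \left(-36\right)} = \sqrt{-5351 + 92 \left(-36\right)} = \sqrt{-5351 - 3312} = \sqrt{-8663} = i \sqrt{8663}$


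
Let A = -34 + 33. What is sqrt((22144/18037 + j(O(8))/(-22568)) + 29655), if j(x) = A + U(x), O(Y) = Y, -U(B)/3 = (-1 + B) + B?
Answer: sqrt(307121847456862036599)/101764754 ≈ 172.21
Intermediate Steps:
U(B) = 3 - 6*B (U(B) = -3*((-1 + B) + B) = -3*(-1 + 2*B) = 3 - 6*B)
A = -1
j(x) = 2 - 6*x (j(x) = -1 + (3 - 6*x) = 2 - 6*x)
sqrt((22144/18037 + j(O(8))/(-22568)) + 29655) = sqrt((22144/18037 + (2 - 6*8)/(-22568)) + 29655) = sqrt((22144*(1/18037) + (2 - 48)*(-1/22568)) + 29655) = sqrt((22144/18037 - 46*(-1/22568)) + 29655) = sqrt((22144/18037 + 23/11284) + 29655) = sqrt(250287747/203529508 + 29655) = sqrt(6035917847487/203529508) = sqrt(307121847456862036599)/101764754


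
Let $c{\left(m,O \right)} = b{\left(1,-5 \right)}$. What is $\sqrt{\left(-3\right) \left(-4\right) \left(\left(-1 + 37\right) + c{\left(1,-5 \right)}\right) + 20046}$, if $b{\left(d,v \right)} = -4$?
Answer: $3 \sqrt{2270} \approx 142.93$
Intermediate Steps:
$c{\left(m,O \right)} = -4$
$\sqrt{\left(-3\right) \left(-4\right) \left(\left(-1 + 37\right) + c{\left(1,-5 \right)}\right) + 20046} = \sqrt{\left(-3\right) \left(-4\right) \left(\left(-1 + 37\right) - 4\right) + 20046} = \sqrt{12 \left(36 - 4\right) + 20046} = \sqrt{12 \cdot 32 + 20046} = \sqrt{384 + 20046} = \sqrt{20430} = 3 \sqrt{2270}$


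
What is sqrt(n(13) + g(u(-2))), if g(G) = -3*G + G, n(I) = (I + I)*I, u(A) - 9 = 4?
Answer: 2*sqrt(78) ≈ 17.664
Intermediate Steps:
u(A) = 13 (u(A) = 9 + 4 = 13)
n(I) = 2*I**2 (n(I) = (2*I)*I = 2*I**2)
g(G) = -2*G
sqrt(n(13) + g(u(-2))) = sqrt(2*13**2 - 2*13) = sqrt(2*169 - 26) = sqrt(338 - 26) = sqrt(312) = 2*sqrt(78)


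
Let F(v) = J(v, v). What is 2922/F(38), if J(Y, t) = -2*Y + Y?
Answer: -1461/19 ≈ -76.895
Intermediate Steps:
J(Y, t) = -Y
F(v) = -v
2922/F(38) = 2922/((-1*38)) = 2922/(-38) = 2922*(-1/38) = -1461/19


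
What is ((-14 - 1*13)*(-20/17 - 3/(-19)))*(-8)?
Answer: -71064/323 ≈ -220.01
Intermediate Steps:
((-14 - 1*13)*(-20/17 - 3/(-19)))*(-8) = ((-14 - 13)*(-20*1/17 - 3*(-1/19)))*(-8) = -27*(-20/17 + 3/19)*(-8) = -27*(-329/323)*(-8) = (8883/323)*(-8) = -71064/323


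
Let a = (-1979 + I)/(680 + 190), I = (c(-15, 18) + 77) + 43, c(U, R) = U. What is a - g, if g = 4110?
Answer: -1788787/435 ≈ -4112.2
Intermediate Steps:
I = 105 (I = (-15 + 77) + 43 = 62 + 43 = 105)
a = -937/435 (a = (-1979 + 105)/(680 + 190) = -1874/870 = -1874*1/870 = -937/435 ≈ -2.1540)
a - g = -937/435 - 1*4110 = -937/435 - 4110 = -1788787/435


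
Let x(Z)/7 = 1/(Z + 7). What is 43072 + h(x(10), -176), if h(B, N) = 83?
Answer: 43155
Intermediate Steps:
x(Z) = 7/(7 + Z) (x(Z) = 7/(Z + 7) = 7/(7 + Z))
43072 + h(x(10), -176) = 43072 + 83 = 43155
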